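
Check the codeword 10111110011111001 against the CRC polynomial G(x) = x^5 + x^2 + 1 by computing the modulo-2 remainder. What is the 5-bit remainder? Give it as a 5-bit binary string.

Modulo-2 division of 10111110011111001 by 100101:
  pos 0: 101111 XOR 100101 = 001010
  pos 2: 101010 XOR 100101 = 001111
  pos 4: 111101 XOR 100101 = 011000
  pos 5: 110001 XOR 100101 = 010100
  pos 6: 101001 XOR 100101 = 001100
  pos 8: 110011 XOR 100101 = 010110
  pos 9: 101100 XOR 100101 = 001001
  pos 11: 100101 XOR 100101 = 000000
Remainder = 00000 (zero — the frame passes the CRC check).

00000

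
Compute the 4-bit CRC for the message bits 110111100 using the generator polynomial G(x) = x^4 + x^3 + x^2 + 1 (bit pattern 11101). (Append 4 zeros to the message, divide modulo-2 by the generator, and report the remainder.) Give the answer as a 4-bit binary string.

0011

Append 4 zeros: 1101111000000. Divide by 11101 (XOR where the leading bit is 1):
  pos 0: 11011 XOR 11101 = 00110
  pos 2: 11011 XOR 11101 = 00110
  pos 4: 11000 XOR 11101 = 00101
  pos 6: 10100 XOR 11101 = 01001
  pos 7: 10010 XOR 11101 = 01111
  pos 8: 11110 XOR 11101 = 00011
Remainder (last 4 bits) = 0011. This is the CRC / FCS.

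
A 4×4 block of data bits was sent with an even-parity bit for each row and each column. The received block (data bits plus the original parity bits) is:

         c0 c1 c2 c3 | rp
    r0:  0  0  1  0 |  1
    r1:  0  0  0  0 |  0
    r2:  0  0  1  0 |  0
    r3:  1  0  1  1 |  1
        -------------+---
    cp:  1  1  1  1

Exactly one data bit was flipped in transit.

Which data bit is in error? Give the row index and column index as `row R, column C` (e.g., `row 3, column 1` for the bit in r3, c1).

row 2, column 1

Recompute each row's even parity and compare to rp:
  r0: data parity 1, sent rp 1 → ok
  r1: data parity 0, sent rp 0 → ok
  r2: data parity 1, sent rp 0 → mismatch
  r3: data parity 1, sent rp 1 → ok
Recompute each column's even parity and compare to cp:
  c0: data parity 1, sent cp 1 → ok
  c1: data parity 0, sent cp 1 → mismatch
  c2: data parity 1, sent cp 1 → ok
  c3: data parity 1, sent cp 1 → ok
Exactly one row (r2) and one column (c1) fail → the flipped bit is at their intersection.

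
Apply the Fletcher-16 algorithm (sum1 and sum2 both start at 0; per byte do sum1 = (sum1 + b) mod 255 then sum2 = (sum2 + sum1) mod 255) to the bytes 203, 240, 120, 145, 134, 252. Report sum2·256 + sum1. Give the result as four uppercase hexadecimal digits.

1C4A

Running sums (mod 255):
  after byte 0 (203): sum1=203, sum2=203
  after byte 1 (240): sum1=188, sum2=136
  after byte 2 (120): sum1=53, sum2=189
  after byte 3 (145): sum1=198, sum2=132
  after byte 4 (134): sum1=77, sum2=209
  after byte 5 (252): sum1=74, sum2=28
Checksum = sum2·256 + sum1 = 28·256 + 74 = 7242 = 0x1C4A.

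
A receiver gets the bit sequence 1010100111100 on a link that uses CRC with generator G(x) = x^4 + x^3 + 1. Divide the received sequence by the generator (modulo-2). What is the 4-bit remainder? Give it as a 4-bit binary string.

1001

Modulo-2 division of 1010100111100 by 11001:
  pos 0: 10101 XOR 11001 = 01100
  pos 1: 11000 XOR 11001 = 00001
  pos 5: 10111 XOR 11001 = 01110
  pos 6: 11101 XOR 11001 = 00100
  pos 8: 10000 XOR 11001 = 01001
Remainder = 1001 (nonzero — an error is detected).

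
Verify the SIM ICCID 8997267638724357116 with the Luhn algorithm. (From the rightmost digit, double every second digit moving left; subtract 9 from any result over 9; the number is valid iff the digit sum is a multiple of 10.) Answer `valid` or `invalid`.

invalid

From the right, keep odd positions and double even positions (subtract 9 from any doubled value over 9):
  doubled (positions 2,4,...): 2 5 6 4 7 3 3 5 9 → sum 44
  kept (positions 1,3,...): 6 1 5 4 7 3 7 2 9 8 → sum 52
Total = 96.
96 mod 10 = 6, so the number is invalid.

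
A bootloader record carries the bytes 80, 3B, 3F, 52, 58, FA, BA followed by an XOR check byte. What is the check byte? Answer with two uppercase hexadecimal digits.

CE

XOR the bytes together:
  start with 0x80
  0x80 ⊕ 0x3B = 0xBB
  0xBB ⊕ 0x3F = 0x84
  0x84 ⊕ 0x52 = 0xD6
  0xD6 ⊕ 0x58 = 0x8E
  0x8E ⊕ 0xFA = 0x74
  0x74 ⊕ 0xBA = 0xCE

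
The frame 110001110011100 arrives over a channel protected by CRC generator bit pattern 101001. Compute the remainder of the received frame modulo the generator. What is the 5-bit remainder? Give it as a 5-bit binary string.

00000

Modulo-2 division of 110001110011100 by 101001:
  pos 0: 110001 XOR 101001 = 011000
  pos 1: 110001 XOR 101001 = 011000
  pos 2: 110001 XOR 101001 = 011000
  pos 3: 110000 XOR 101001 = 011001
  pos 4: 110010 XOR 101001 = 011011
  pos 5: 110111 XOR 101001 = 011110
  pos 6: 111101 XOR 101001 = 010100
  pos 7: 101001 XOR 101001 = 000000
Remainder = 00000 (zero — the frame passes the CRC check).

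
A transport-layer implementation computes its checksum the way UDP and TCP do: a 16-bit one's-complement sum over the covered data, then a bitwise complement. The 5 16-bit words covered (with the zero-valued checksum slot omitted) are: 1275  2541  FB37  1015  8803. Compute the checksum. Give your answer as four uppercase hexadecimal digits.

34F9

One's-complement addition (fold any carry out of bit 15 back into bit 0):
  0x1275 + 0x2541 = 0x037B6
  0x37B6 + 0xFB37 = 0x132ED → wrap carry → 0x32EE
  0x32EE + 0x1015 = 0x04303
  0x4303 + 0x8803 = 0x0CB06
One's-complement sum = 0xCB06.
Checksum = ~0xCB06 & 0xFFFF = 0x34F9.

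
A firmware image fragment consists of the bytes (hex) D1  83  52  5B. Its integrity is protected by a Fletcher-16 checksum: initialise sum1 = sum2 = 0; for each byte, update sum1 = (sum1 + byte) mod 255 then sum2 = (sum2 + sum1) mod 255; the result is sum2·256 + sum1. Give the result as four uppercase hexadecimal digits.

Running sums (mod 255):
  after byte 0 (D1): sum1=209, sum2=209
  after byte 1 (83): sum1=85, sum2=39
  after byte 2 (52): sum1=167, sum2=206
  after byte 3 (5B): sum1=3, sum2=209
Checksum = sum2·256 + sum1 = 209·256 + 3 = 53507 = 0xD103.

D103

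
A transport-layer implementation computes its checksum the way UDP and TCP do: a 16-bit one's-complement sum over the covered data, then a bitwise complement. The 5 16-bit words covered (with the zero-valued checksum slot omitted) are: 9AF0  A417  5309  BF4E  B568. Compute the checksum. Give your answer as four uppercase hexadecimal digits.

F936

One's-complement addition (fold any carry out of bit 15 back into bit 0):
  0x9AF0 + 0xA417 = 0x13F07 → wrap carry → 0x3F08
  0x3F08 + 0x5309 = 0x09211
  0x9211 + 0xBF4E = 0x1515F → wrap carry → 0x5160
  0x5160 + 0xB568 = 0x106C8 → wrap carry → 0x06C9
One's-complement sum = 0x06C9.
Checksum = ~0x06C9 & 0xFFFF = 0xF936.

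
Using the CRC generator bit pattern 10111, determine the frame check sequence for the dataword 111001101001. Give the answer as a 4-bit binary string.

0010

Append 4 zeros: 1110011010010000. Divide by 10111 (XOR where the leading bit is 1):
  pos 0: 11100 XOR 10111 = 01011
  pos 1: 10111 XOR 10111 = 00000
  pos 6: 10100 XOR 10111 = 00011
  pos 9: 11100 XOR 10111 = 01011
  pos 10: 10110 XOR 10111 = 00001
Remainder (last 4 bits) = 0010. This is the CRC / FCS.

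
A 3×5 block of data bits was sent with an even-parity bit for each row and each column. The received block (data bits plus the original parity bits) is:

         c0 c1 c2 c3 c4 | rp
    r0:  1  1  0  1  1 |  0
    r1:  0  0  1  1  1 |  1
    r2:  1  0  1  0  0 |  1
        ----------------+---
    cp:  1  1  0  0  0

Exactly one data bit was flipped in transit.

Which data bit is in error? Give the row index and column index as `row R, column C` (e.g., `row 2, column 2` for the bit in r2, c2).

row 2, column 0

Recompute each row's even parity and compare to rp:
  r0: data parity 0, sent rp 0 → ok
  r1: data parity 1, sent rp 1 → ok
  r2: data parity 0, sent rp 1 → mismatch
Recompute each column's even parity and compare to cp:
  c0: data parity 0, sent cp 1 → mismatch
  c1: data parity 1, sent cp 1 → ok
  c2: data parity 0, sent cp 0 → ok
  c3: data parity 0, sent cp 0 → ok
  c4: data parity 0, sent cp 0 → ok
Exactly one row (r2) and one column (c0) fail → the flipped bit is at their intersection.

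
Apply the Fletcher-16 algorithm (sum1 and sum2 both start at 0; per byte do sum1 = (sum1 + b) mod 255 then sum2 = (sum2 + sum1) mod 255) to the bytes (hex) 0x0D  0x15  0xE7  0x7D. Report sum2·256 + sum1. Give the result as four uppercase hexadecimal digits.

C087

Running sums (mod 255):
  after byte 0 (0x0D): sum1=13, sum2=13
  after byte 1 (0x15): sum1=34, sum2=47
  after byte 2 (0xE7): sum1=10, sum2=57
  after byte 3 (0x7D): sum1=135, sum2=192
Checksum = sum2·256 + sum1 = 192·256 + 135 = 49287 = 0xC087.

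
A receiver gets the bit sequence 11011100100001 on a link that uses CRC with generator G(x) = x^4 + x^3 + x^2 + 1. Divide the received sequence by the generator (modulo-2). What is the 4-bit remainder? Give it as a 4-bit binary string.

Modulo-2 division of 11011100100001 by 11101:
  pos 0: 11011 XOR 11101 = 00110
  pos 2: 11010 XOR 11101 = 00111
  pos 4: 11101 XOR 11101 = 00000
Remainder = 0001 (nonzero — an error is detected).

0001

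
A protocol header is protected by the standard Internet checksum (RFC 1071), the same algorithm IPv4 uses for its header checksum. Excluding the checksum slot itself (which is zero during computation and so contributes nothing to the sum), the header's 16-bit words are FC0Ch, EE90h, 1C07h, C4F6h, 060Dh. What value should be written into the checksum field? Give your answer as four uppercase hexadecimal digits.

2E57

One's-complement addition (fold any carry out of bit 15 back into bit 0):
  0xFC0C + 0xEE90 = 0x1EA9C → wrap carry → 0xEA9D
  0xEA9D + 0x1C07 = 0x106A4 → wrap carry → 0x06A5
  0x06A5 + 0xC4F6 = 0x0CB9B
  0xCB9B + 0x060D = 0x0D1A8
One's-complement sum = 0xD1A8.
Checksum = ~0xD1A8 & 0xFFFF = 0x2E57.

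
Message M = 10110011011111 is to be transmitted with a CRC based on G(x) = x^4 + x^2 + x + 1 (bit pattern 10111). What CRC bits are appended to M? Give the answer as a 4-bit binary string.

0101

Append 4 zeros: 101100110111110000. Divide by 10111 (XOR where the leading bit is 1):
  pos 0: 10110 XOR 10111 = 00001
  pos 4: 10110 XOR 10111 = 00001
  pos 8: 11111 XOR 10111 = 01000
  pos 9: 10001 XOR 10111 = 00110
  pos 11: 11000 XOR 10111 = 01111
  pos 12: 11110 XOR 10111 = 01001
  pos 13: 10010 XOR 10111 = 00101
Remainder (last 4 bits) = 0101. This is the CRC / FCS.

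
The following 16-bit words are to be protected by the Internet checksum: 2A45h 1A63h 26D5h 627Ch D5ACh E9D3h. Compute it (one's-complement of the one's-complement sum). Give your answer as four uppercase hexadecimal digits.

7285

One's-complement addition (fold any carry out of bit 15 back into bit 0):
  0x2A45 + 0x1A63 = 0x044A8
  0x44A8 + 0x26D5 = 0x06B7D
  0x6B7D + 0x627C = 0x0CDF9
  0xCDF9 + 0xD5AC = 0x1A3A5 → wrap carry → 0xA3A6
  0xA3A6 + 0xE9D3 = 0x18D79 → wrap carry → 0x8D7A
One's-complement sum = 0x8D7A.
Checksum = ~0x8D7A & 0xFFFF = 0x7285.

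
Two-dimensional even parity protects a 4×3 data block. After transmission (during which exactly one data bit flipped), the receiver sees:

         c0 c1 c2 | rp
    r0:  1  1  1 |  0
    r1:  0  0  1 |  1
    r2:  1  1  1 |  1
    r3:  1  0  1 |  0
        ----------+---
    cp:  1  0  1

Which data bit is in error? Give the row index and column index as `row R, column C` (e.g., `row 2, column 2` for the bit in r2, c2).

row 0, column 2

Recompute each row's even parity and compare to rp:
  r0: data parity 1, sent rp 0 → mismatch
  r1: data parity 1, sent rp 1 → ok
  r2: data parity 1, sent rp 1 → ok
  r3: data parity 0, sent rp 0 → ok
Recompute each column's even parity and compare to cp:
  c0: data parity 1, sent cp 1 → ok
  c1: data parity 0, sent cp 0 → ok
  c2: data parity 0, sent cp 1 → mismatch
Exactly one row (r0) and one column (c2) fail → the flipped bit is at their intersection.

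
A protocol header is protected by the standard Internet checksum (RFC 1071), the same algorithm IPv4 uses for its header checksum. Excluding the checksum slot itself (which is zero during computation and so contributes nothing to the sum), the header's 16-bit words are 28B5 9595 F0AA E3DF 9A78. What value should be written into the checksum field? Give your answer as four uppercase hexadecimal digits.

One's-complement addition (fold any carry out of bit 15 back into bit 0):
  0x28B5 + 0x9595 = 0x0BE4A
  0xBE4A + 0xF0AA = 0x1AEF4 → wrap carry → 0xAEF5
  0xAEF5 + 0xE3DF = 0x192D4 → wrap carry → 0x92D5
  0x92D5 + 0x9A78 = 0x12D4D → wrap carry → 0x2D4E
One's-complement sum = 0x2D4E.
Checksum = ~0x2D4E & 0xFFFF = 0xD2B1.

D2B1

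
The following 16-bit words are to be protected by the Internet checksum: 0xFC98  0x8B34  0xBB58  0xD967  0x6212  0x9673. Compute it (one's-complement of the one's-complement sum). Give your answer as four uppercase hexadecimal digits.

One's-complement addition (fold any carry out of bit 15 back into bit 0):
  0xFC98 + 0x8B34 = 0x187CC → wrap carry → 0x87CD
  0x87CD + 0xBB58 = 0x14325 → wrap carry → 0x4326
  0x4326 + 0xD967 = 0x11C8D → wrap carry → 0x1C8E
  0x1C8E + 0x6212 = 0x07EA0
  0x7EA0 + 0x9673 = 0x11513 → wrap carry → 0x1514
One's-complement sum = 0x1514.
Checksum = ~0x1514 & 0xFFFF = 0xEAEB.

EAEB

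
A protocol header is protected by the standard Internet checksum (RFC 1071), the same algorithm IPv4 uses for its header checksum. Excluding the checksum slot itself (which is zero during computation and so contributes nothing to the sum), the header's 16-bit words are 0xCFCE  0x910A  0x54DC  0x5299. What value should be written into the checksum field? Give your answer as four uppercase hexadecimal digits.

F7B0

One's-complement addition (fold any carry out of bit 15 back into bit 0):
  0xCFCE + 0x910A = 0x160D8 → wrap carry → 0x60D9
  0x60D9 + 0x54DC = 0x0B5B5
  0xB5B5 + 0x5299 = 0x1084E → wrap carry → 0x084F
One's-complement sum = 0x084F.
Checksum = ~0x084F & 0xFFFF = 0xF7B0.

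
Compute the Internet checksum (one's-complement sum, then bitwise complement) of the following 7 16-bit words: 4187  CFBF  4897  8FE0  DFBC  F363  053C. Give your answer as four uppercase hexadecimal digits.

3DE4

One's-complement addition (fold any carry out of bit 15 back into bit 0):
  0x4187 + 0xCFBF = 0x11146 → wrap carry → 0x1147
  0x1147 + 0x4897 = 0x059DE
  0x59DE + 0x8FE0 = 0x0E9BE
  0xE9BE + 0xDFBC = 0x1C97A → wrap carry → 0xC97B
  0xC97B + 0xF363 = 0x1BCDE → wrap carry → 0xBCDF
  0xBCDF + 0x053C = 0x0C21B
One's-complement sum = 0xC21B.
Checksum = ~0xC21B & 0xFFFF = 0x3DE4.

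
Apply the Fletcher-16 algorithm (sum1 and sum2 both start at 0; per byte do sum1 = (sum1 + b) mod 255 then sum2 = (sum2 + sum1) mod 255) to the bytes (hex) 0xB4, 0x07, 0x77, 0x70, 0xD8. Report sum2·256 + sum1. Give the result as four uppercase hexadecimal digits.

Running sums (mod 255):
  after byte 0 (0xB4): sum1=180, sum2=180
  after byte 1 (0x07): sum1=187, sum2=112
  after byte 2 (0x77): sum1=51, sum2=163
  after byte 3 (0x70): sum1=163, sum2=71
  after byte 4 (0xD8): sum1=124, sum2=195
Checksum = sum2·256 + sum1 = 195·256 + 124 = 50044 = 0xC37C.

C37C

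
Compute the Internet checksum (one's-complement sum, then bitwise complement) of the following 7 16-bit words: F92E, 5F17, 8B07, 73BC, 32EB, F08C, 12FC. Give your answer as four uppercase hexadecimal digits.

7281

One's-complement addition (fold any carry out of bit 15 back into bit 0):
  0xF92E + 0x5F17 = 0x15845 → wrap carry → 0x5846
  0x5846 + 0x8B07 = 0x0E34D
  0xE34D + 0x73BC = 0x15709 → wrap carry → 0x570A
  0x570A + 0x32EB = 0x089F5
  0x89F5 + 0xF08C = 0x17A81 → wrap carry → 0x7A82
  0x7A82 + 0x12FC = 0x08D7E
One's-complement sum = 0x8D7E.
Checksum = ~0x8D7E & 0xFFFF = 0x7281.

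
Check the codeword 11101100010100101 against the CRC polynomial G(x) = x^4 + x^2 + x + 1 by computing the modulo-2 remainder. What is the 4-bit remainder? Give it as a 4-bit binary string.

0100

Modulo-2 division of 11101100010100101 by 10111:
  pos 0: 11101 XOR 10111 = 01010
  pos 1: 10101 XOR 10111 = 00010
  pos 4: 10000 XOR 10111 = 00111
  pos 6: 11110 XOR 10111 = 01001
  pos 7: 10011 XOR 10111 = 00100
  pos 9: 10000 XOR 10111 = 00111
  pos 11: 11110 XOR 10111 = 01001
  pos 12: 10011 XOR 10111 = 00100
Remainder = 0100 (nonzero — an error is detected).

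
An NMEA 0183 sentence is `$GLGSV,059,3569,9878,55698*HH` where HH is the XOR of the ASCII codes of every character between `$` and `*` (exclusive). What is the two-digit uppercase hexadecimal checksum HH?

45

XOR the ASCII codes of the payload characters:
  'G' = 0x47 → acc = 0x47
  'L' = 0x4C → acc = 0x0B
  'G' = 0x47 → acc = 0x4C
  'S' = 0x53 → acc = 0x1F
  'V' = 0x56 → acc = 0x49
  ',' = 0x2C → acc = 0x65
  '0' = 0x30 → acc = 0x55
  '5' = 0x35 → acc = 0x60
  '9' = 0x39 → acc = 0x59
  ',' = 0x2C → acc = 0x75
  '3' = 0x33 → acc = 0x46
  '5' = 0x35 → acc = 0x73
  '6' = 0x36 → acc = 0x45
  '9' = 0x39 → acc = 0x7C
  ',' = 0x2C → acc = 0x50
  '9' = 0x39 → acc = 0x69
  '8' = 0x38 → acc = 0x51
  '7' = 0x37 → acc = 0x66
  '8' = 0x38 → acc = 0x5E
  ',' = 0x2C → acc = 0x72
  '5' = 0x35 → acc = 0x47
  '5' = 0x35 → acc = 0x72
  '6' = 0x36 → acc = 0x44
  '9' = 0x39 → acc = 0x7D
  '8' = 0x38 → acc = 0x45
Checksum = 0x45.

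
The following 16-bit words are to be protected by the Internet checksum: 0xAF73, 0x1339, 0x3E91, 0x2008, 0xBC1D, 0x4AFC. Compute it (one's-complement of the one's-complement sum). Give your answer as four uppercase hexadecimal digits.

One's-complement addition (fold any carry out of bit 15 back into bit 0):
  0xAF73 + 0x1339 = 0x0C2AC
  0xC2AC + 0x3E91 = 0x1013D → wrap carry → 0x013E
  0x013E + 0x2008 = 0x02146
  0x2146 + 0xBC1D = 0x0DD63
  0xDD63 + 0x4AFC = 0x1285F → wrap carry → 0x2860
One's-complement sum = 0x2860.
Checksum = ~0x2860 & 0xFFFF = 0xD79F.

D79F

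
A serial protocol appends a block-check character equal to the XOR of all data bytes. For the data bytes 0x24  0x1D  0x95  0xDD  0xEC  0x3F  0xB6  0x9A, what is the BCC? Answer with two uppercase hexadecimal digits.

XOR the bytes together:
  start with 0x24
  0x24 ⊕ 0x1D = 0x39
  0x39 ⊕ 0x95 = 0xAC
  0xAC ⊕ 0xDD = 0x71
  0x71 ⊕ 0xEC = 0x9D
  0x9D ⊕ 0x3F = 0xA2
  0xA2 ⊕ 0xB6 = 0x14
  0x14 ⊕ 0x9A = 0x8E

8E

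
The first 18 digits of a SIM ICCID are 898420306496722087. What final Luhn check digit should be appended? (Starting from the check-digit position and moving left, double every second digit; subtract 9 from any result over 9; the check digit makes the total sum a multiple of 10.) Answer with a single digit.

0

Partial digits right→left: 7 8 0 2 2 7 6 9 4 6 0 3 0 2 4 8 9 8
Double every second digit counting from the check-digit position (so the 1st, 3rd, 5th, ... of the partial from the right).
  doubled (with −9 where >9): 5 0 4 3 8 0 0 8 9 → sum 37
  kept as-is: 8 2 7 9 6 3 2 8 8 → sum 53
Total = 37 + 53 = 90.
Check digit = (10 − (90 mod 10)) mod 10 = 0.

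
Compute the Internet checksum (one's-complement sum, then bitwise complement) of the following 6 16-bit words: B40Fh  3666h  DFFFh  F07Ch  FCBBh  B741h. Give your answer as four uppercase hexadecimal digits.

One's-complement addition (fold any carry out of bit 15 back into bit 0):
  0xB40F + 0x3666 = 0x0EA75
  0xEA75 + 0xDFFF = 0x1CA74 → wrap carry → 0xCA75
  0xCA75 + 0xF07C = 0x1BAF1 → wrap carry → 0xBAF2
  0xBAF2 + 0xFCBB = 0x1B7AD → wrap carry → 0xB7AE
  0xB7AE + 0xB741 = 0x16EEF → wrap carry → 0x6EF0
One's-complement sum = 0x6EF0.
Checksum = ~0x6EF0 & 0xFFFF = 0x910F.

910F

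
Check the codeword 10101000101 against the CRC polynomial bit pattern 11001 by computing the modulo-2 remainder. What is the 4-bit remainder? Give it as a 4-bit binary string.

Modulo-2 division of 10101000101 by 11001:
  pos 0: 10101 XOR 11001 = 01100
  pos 1: 11000 XOR 11001 = 00001
  pos 5: 10010 XOR 11001 = 01011
  pos 6: 10111 XOR 11001 = 01110
Remainder = 1110 (nonzero — an error is detected).

1110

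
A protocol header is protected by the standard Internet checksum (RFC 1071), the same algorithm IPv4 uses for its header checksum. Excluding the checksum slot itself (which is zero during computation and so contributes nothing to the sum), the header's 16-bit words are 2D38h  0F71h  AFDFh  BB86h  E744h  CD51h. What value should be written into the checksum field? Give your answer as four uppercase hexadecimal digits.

A359

One's-complement addition (fold any carry out of bit 15 back into bit 0):
  0x2D38 + 0x0F71 = 0x03CA9
  0x3CA9 + 0xAFDF = 0x0EC88
  0xEC88 + 0xBB86 = 0x1A80E → wrap carry → 0xA80F
  0xA80F + 0xE744 = 0x18F53 → wrap carry → 0x8F54
  0x8F54 + 0xCD51 = 0x15CA5 → wrap carry → 0x5CA6
One's-complement sum = 0x5CA6.
Checksum = ~0x5CA6 & 0xFFFF = 0xA359.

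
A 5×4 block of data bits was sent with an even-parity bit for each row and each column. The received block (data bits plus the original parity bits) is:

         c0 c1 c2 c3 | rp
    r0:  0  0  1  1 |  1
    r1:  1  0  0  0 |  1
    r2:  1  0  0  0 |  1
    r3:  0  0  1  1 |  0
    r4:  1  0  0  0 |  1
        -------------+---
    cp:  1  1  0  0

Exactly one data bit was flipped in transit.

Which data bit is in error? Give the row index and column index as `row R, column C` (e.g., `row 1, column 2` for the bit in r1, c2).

row 0, column 1

Recompute each row's even parity and compare to rp:
  r0: data parity 0, sent rp 1 → mismatch
  r1: data parity 1, sent rp 1 → ok
  r2: data parity 1, sent rp 1 → ok
  r3: data parity 0, sent rp 0 → ok
  r4: data parity 1, sent rp 1 → ok
Recompute each column's even parity and compare to cp:
  c0: data parity 1, sent cp 1 → ok
  c1: data parity 0, sent cp 1 → mismatch
  c2: data parity 0, sent cp 0 → ok
  c3: data parity 0, sent cp 0 → ok
Exactly one row (r0) and one column (c1) fail → the flipped bit is at their intersection.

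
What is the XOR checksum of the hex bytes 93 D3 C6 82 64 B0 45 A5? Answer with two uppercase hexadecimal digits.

30

XOR the bytes together:
  start with 0x93
  0x93 ⊕ 0xD3 = 0x40
  0x40 ⊕ 0xC6 = 0x86
  0x86 ⊕ 0x82 = 0x04
  0x04 ⊕ 0x64 = 0x60
  0x60 ⊕ 0xB0 = 0xD0
  0xD0 ⊕ 0x45 = 0x95
  0x95 ⊕ 0xA5 = 0x30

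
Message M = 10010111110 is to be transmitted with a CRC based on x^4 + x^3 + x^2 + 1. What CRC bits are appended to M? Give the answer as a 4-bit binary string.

Append 4 zeros: 100101111100000. Divide by 11101 (XOR where the leading bit is 1):
  pos 0: 10010 XOR 11101 = 01111
  pos 1: 11111 XOR 11101 = 00010
  pos 4: 10111 XOR 11101 = 01010
  pos 5: 10101 XOR 11101 = 01000
  pos 6: 10000 XOR 11101 = 01101
  pos 7: 11010 XOR 11101 = 00111
  pos 9: 11100 XOR 11101 = 00001
Remainder (last 4 bits) = 0010. This is the CRC / FCS.

0010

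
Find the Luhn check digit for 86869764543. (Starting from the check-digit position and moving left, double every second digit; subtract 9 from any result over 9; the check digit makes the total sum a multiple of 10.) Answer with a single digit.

0

Partial digits right→left: 3 4 5 4 6 7 9 6 8 6 8
Double every second digit counting from the check-digit position (so the 1st, 3rd, 5th, ... of the partial from the right).
  doubled (with −9 where >9): 6 1 3 9 7 7 → sum 33
  kept as-is: 4 4 7 6 6 → sum 27
Total = 33 + 27 = 60.
Check digit = (10 − (60 mod 10)) mod 10 = 0.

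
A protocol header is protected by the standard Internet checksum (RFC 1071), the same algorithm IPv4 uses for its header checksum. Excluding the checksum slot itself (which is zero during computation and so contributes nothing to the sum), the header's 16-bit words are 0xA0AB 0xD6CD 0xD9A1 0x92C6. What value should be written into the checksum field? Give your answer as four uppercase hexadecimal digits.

One's-complement addition (fold any carry out of bit 15 back into bit 0):
  0xA0AB + 0xD6CD = 0x17778 → wrap carry → 0x7779
  0x7779 + 0xD9A1 = 0x1511A → wrap carry → 0x511B
  0x511B + 0x92C6 = 0x0E3E1
One's-complement sum = 0xE3E1.
Checksum = ~0xE3E1 & 0xFFFF = 0x1C1E.

1C1E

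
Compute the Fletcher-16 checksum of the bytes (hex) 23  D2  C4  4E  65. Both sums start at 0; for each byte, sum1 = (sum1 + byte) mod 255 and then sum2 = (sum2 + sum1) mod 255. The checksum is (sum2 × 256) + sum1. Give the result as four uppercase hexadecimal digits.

4B6E

Running sums (mod 255):
  after byte 0 (23): sum1=35, sum2=35
  after byte 1 (D2): sum1=245, sum2=25
  after byte 2 (C4): sum1=186, sum2=211
  after byte 3 (4E): sum1=9, sum2=220
  after byte 4 (65): sum1=110, sum2=75
Checksum = sum2·256 + sum1 = 75·256 + 110 = 19310 = 0x4B6E.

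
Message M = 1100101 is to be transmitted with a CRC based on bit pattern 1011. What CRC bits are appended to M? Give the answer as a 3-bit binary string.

010

Append 3 zeros: 1100101000. Divide by 1011 (XOR where the leading bit is 1):
  pos 0: 1100 XOR 1011 = 0111
  pos 1: 1111 XOR 1011 = 0100
  pos 2: 1000 XOR 1011 = 0011
  pos 4: 1110 XOR 1011 = 0101
  pos 5: 1010 XOR 1011 = 0001
Remainder (last 3 bits) = 010. This is the CRC / FCS.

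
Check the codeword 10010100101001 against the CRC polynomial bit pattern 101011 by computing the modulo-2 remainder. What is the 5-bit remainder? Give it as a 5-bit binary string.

00000

Modulo-2 division of 10010100101001 by 101011:
  pos 0: 100101 XOR 101011 = 001110
  pos 2: 111000 XOR 101011 = 010011
  pos 3: 100111 XOR 101011 = 001100
  pos 5: 110001 XOR 101011 = 011010
  pos 6: 110100 XOR 101011 = 011111
  pos 7: 111110 XOR 101011 = 010101
  pos 8: 101011 XOR 101011 = 000000
Remainder = 00000 (zero — the frame passes the CRC check).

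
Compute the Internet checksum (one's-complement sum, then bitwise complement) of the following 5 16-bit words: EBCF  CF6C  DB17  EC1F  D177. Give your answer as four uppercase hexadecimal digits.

AC13

One's-complement addition (fold any carry out of bit 15 back into bit 0):
  0xEBCF + 0xCF6C = 0x1BB3B → wrap carry → 0xBB3C
  0xBB3C + 0xDB17 = 0x19653 → wrap carry → 0x9654
  0x9654 + 0xEC1F = 0x18273 → wrap carry → 0x8274
  0x8274 + 0xD177 = 0x153EB → wrap carry → 0x53EC
One's-complement sum = 0x53EC.
Checksum = ~0x53EC & 0xFFFF = 0xAC13.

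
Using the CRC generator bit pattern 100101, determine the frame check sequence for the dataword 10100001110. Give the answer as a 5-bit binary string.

10000

Append 5 zeros: 1010000111000000. Divide by 100101 (XOR where the leading bit is 1):
  pos 0: 101000 XOR 100101 = 001101
  pos 2: 110101 XOR 100101 = 010000
  pos 3: 100001 XOR 100101 = 000100
  pos 6: 100100 XOR 100101 = 000001
Remainder (last 5 bits) = 10000. This is the CRC / FCS.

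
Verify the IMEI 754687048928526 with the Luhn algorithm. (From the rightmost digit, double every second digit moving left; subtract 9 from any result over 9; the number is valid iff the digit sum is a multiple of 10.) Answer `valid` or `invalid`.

invalid

From the right, keep odd positions and double even positions (subtract 9 from any doubled value over 9):
  doubled (positions 2,4,...): 4 7 9 8 5 3 1 → sum 37
  kept (positions 1,3,...): 6 5 2 8 0 8 4 7 → sum 40
Total = 77.
77 mod 10 = 7, so the number is invalid.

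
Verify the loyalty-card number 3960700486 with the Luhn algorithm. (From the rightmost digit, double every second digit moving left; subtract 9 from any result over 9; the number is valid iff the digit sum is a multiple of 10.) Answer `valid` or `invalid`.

valid

From the right, keep odd positions and double even positions (subtract 9 from any doubled value over 9):
  doubled (positions 2,4,...): 7 0 5 3 6 → sum 21
  kept (positions 1,3,...): 6 4 0 0 9 → sum 19
Total = 40.
40 mod 10 = 0, so the number is valid.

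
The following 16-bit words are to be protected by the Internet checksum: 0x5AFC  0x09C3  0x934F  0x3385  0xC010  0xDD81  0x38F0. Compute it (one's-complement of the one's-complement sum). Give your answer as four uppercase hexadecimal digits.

FDE8

One's-complement addition (fold any carry out of bit 15 back into bit 0):
  0x5AFC + 0x09C3 = 0x064BF
  0x64BF + 0x934F = 0x0F80E
  0xF80E + 0x3385 = 0x12B93 → wrap carry → 0x2B94
  0x2B94 + 0xC010 = 0x0EBA4
  0xEBA4 + 0xDD81 = 0x1C925 → wrap carry → 0xC926
  0xC926 + 0x38F0 = 0x10216 → wrap carry → 0x0217
One's-complement sum = 0x0217.
Checksum = ~0x0217 & 0xFFFF = 0xFDE8.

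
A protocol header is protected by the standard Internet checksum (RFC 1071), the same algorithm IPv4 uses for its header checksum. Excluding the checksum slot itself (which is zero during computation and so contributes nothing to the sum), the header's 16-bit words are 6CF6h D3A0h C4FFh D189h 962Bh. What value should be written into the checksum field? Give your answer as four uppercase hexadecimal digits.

One's-complement addition (fold any carry out of bit 15 back into bit 0):
  0x6CF6 + 0xD3A0 = 0x14096 → wrap carry → 0x4097
  0x4097 + 0xC4FF = 0x10596 → wrap carry → 0x0597
  0x0597 + 0xD189 = 0x0D720
  0xD720 + 0x962B = 0x16D4B → wrap carry → 0x6D4C
One's-complement sum = 0x6D4C.
Checksum = ~0x6D4C & 0xFFFF = 0x92B3.

92B3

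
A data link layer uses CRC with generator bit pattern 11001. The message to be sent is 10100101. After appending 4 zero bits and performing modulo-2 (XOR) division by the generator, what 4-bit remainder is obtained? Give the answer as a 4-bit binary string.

1110

Append 4 zeros: 101001010000. Divide by 11001 (XOR where the leading bit is 1):
  pos 0: 10100 XOR 11001 = 01101
  pos 1: 11011 XOR 11001 = 00010
  pos 4: 10010 XOR 11001 = 01011
  pos 5: 10110 XOR 11001 = 01111
  pos 6: 11110 XOR 11001 = 00111
Remainder (last 4 bits) = 1110. This is the CRC / FCS.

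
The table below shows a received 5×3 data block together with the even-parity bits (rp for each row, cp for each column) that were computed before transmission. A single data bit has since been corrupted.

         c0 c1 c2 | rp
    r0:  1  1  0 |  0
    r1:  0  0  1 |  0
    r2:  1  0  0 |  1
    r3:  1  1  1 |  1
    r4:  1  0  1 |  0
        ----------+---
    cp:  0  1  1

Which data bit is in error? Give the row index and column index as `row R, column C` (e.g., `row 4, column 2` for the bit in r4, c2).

Recompute each row's even parity and compare to rp:
  r0: data parity 0, sent rp 0 → ok
  r1: data parity 1, sent rp 0 → mismatch
  r2: data parity 1, sent rp 1 → ok
  r3: data parity 1, sent rp 1 → ok
  r4: data parity 0, sent rp 0 → ok
Recompute each column's even parity and compare to cp:
  c0: data parity 0, sent cp 0 → ok
  c1: data parity 0, sent cp 1 → mismatch
  c2: data parity 1, sent cp 1 → ok
Exactly one row (r1) and one column (c1) fail → the flipped bit is at their intersection.

row 1, column 1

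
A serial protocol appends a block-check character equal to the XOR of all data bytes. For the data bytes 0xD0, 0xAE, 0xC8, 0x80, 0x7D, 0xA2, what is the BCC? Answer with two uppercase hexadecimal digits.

XOR the bytes together:
  start with 0xD0
  0xD0 ⊕ 0xAE = 0x7E
  0x7E ⊕ 0xC8 = 0xB6
  0xB6 ⊕ 0x80 = 0x36
  0x36 ⊕ 0x7D = 0x4B
  0x4B ⊕ 0xA2 = 0xE9

E9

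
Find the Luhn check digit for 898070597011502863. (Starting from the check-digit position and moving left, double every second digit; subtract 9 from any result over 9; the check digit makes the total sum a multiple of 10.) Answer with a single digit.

Partial digits right→left: 3 6 8 2 0 5 1 1 0 7 9 5 0 7 0 8 9 8
Double every second digit counting from the check-digit position (so the 1st, 3rd, 5th, ... of the partial from the right).
  doubled (with −9 where >9): 6 7 0 2 0 9 0 0 9 → sum 33
  kept as-is: 6 2 5 1 7 5 7 8 8 → sum 49
Total = 33 + 49 = 82.
Check digit = (10 − (82 mod 10)) mod 10 = 8.

8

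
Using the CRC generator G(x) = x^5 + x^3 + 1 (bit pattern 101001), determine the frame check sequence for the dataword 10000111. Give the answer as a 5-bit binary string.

Append 5 zeros: 1000011100000. Divide by 101001 (XOR where the leading bit is 1):
  pos 0: 100001 XOR 101001 = 001000
  pos 2: 100011 XOR 101001 = 001010
  pos 4: 101000 XOR 101001 = 000001
Remainder (last 5 bits) = 01000. This is the CRC / FCS.

01000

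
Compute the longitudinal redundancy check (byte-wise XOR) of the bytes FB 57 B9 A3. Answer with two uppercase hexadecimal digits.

XOR the bytes together:
  start with 0xFB
  0xFB ⊕ 0x57 = 0xAC
  0xAC ⊕ 0xB9 = 0x15
  0x15 ⊕ 0xA3 = 0xB6

B6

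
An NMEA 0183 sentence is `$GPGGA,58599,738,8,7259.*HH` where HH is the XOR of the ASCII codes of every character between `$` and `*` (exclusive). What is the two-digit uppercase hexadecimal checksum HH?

XOR the ASCII codes of the payload characters:
  'G' = 0x47 → acc = 0x47
  'P' = 0x50 → acc = 0x17
  'G' = 0x47 → acc = 0x50
  'G' = 0x47 → acc = 0x17
  'A' = 0x41 → acc = 0x56
  ',' = 0x2C → acc = 0x7A
  '5' = 0x35 → acc = 0x4F
  '8' = 0x38 → acc = 0x77
  '5' = 0x35 → acc = 0x42
  '9' = 0x39 → acc = 0x7B
  '9' = 0x39 → acc = 0x42
  ',' = 0x2C → acc = 0x6E
  '7' = 0x37 → acc = 0x59
  '3' = 0x33 → acc = 0x6A
  '8' = 0x38 → acc = 0x52
  ',' = 0x2C → acc = 0x7E
  '8' = 0x38 → acc = 0x46
  ',' = 0x2C → acc = 0x6A
  '7' = 0x37 → acc = 0x5D
  '2' = 0x32 → acc = 0x6F
  '5' = 0x35 → acc = 0x5A
  '9' = 0x39 → acc = 0x63
  '.' = 0x2E → acc = 0x4D
Checksum = 0x4D.

4D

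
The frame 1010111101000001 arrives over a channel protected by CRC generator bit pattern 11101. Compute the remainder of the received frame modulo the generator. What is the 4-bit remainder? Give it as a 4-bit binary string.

0000

Modulo-2 division of 1010111101000001 by 11101:
  pos 0: 10101 XOR 11101 = 01000
  pos 1: 10001 XOR 11101 = 01100
  pos 2: 11001 XOR 11101 = 00100
  pos 4: 10010 XOR 11101 = 01111
  pos 5: 11111 XOR 11101 = 00010
  pos 8: 10000 XOR 11101 = 01101
  pos 9: 11010 XOR 11101 = 00111
  pos 11: 11101 XOR 11101 = 00000
Remainder = 0000 (zero — the frame passes the CRC check).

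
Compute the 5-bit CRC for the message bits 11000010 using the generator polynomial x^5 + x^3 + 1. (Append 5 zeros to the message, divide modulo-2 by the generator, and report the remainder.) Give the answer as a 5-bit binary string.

00011

Append 5 zeros: 1100001000000. Divide by 101001 (XOR where the leading bit is 1):
  pos 0: 110000 XOR 101001 = 011001
  pos 1: 110011 XOR 101001 = 011010
  pos 2: 110100 XOR 101001 = 011101
  pos 3: 111010 XOR 101001 = 010011
  pos 4: 100110 XOR 101001 = 001111
  pos 6: 111100 XOR 101001 = 010101
  pos 7: 101010 XOR 101001 = 000011
Remainder (last 5 bits) = 00011. This is the CRC / FCS.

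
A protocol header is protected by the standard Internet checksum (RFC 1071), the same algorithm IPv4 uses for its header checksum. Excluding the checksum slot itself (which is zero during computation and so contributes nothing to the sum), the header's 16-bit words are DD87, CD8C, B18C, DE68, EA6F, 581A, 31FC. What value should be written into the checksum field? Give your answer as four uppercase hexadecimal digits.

506F

One's-complement addition (fold any carry out of bit 15 back into bit 0):
  0xDD87 + 0xCD8C = 0x1AB13 → wrap carry → 0xAB14
  0xAB14 + 0xB18C = 0x15CA0 → wrap carry → 0x5CA1
  0x5CA1 + 0xDE68 = 0x13B09 → wrap carry → 0x3B0A
  0x3B0A + 0xEA6F = 0x12579 → wrap carry → 0x257A
  0x257A + 0x581A = 0x07D94
  0x7D94 + 0x31FC = 0x0AF90
One's-complement sum = 0xAF90.
Checksum = ~0xAF90 & 0xFFFF = 0x506F.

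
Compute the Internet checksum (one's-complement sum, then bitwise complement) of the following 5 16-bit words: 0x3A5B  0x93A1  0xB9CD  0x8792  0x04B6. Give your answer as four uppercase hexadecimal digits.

One's-complement addition (fold any carry out of bit 15 back into bit 0):
  0x3A5B + 0x93A1 = 0x0CDFC
  0xCDFC + 0xB9CD = 0x187C9 → wrap carry → 0x87CA
  0x87CA + 0x8792 = 0x10F5C → wrap carry → 0x0F5D
  0x0F5D + 0x04B6 = 0x01413
One's-complement sum = 0x1413.
Checksum = ~0x1413 & 0xFFFF = 0xEBEC.

EBEC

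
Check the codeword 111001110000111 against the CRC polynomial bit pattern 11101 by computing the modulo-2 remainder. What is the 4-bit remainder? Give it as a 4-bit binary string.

Modulo-2 division of 111001110000111 by 11101:
  pos 0: 11100 XOR 11101 = 00001
  pos 4: 11110 XOR 11101 = 00011
  pos 7: 11000 XOR 11101 = 00101
  pos 9: 10111 XOR 11101 = 01010
  pos 10: 10101 XOR 11101 = 01000
Remainder = 1000 (nonzero — an error is detected).

1000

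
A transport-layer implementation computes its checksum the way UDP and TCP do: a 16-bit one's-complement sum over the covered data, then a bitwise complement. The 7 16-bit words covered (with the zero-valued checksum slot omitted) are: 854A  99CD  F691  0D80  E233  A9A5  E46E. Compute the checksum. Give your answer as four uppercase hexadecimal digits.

One's-complement addition (fold any carry out of bit 15 back into bit 0):
  0x854A + 0x99CD = 0x11F17 → wrap carry → 0x1F18
  0x1F18 + 0xF691 = 0x115A9 → wrap carry → 0x15AA
  0x15AA + 0x0D80 = 0x0232A
  0x232A + 0xE233 = 0x1055D → wrap carry → 0x055E
  0x055E + 0xA9A5 = 0x0AF03
  0xAF03 + 0xE46E = 0x19371 → wrap carry → 0x9372
One's-complement sum = 0x9372.
Checksum = ~0x9372 & 0xFFFF = 0x6C8D.

6C8D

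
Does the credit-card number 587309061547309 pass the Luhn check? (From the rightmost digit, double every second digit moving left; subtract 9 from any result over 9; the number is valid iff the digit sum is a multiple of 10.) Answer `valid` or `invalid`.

From the right, keep odd positions and double even positions (subtract 9 from any doubled value over 9):
  doubled (positions 2,4,...): 0 5 1 3 9 6 7 → sum 31
  kept (positions 1,3,...): 9 3 4 1 0 0 7 5 → sum 29
Total = 60.
60 mod 10 = 0, so the number is valid.

valid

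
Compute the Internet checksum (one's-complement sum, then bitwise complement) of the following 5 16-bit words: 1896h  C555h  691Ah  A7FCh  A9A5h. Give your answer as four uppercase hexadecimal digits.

One's-complement addition (fold any carry out of bit 15 back into bit 0):
  0x1896 + 0xC555 = 0x0DDEB
  0xDDEB + 0x691A = 0x14705 → wrap carry → 0x4706
  0x4706 + 0xA7FC = 0x0EF02
  0xEF02 + 0xA9A5 = 0x198A7 → wrap carry → 0x98A8
One's-complement sum = 0x98A8.
Checksum = ~0x98A8 & 0xFFFF = 0x6757.

6757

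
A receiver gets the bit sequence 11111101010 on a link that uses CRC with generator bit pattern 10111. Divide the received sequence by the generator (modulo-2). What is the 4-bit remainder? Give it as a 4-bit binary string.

Modulo-2 division of 11111101010 by 10111:
  pos 0: 11111 XOR 10111 = 01000
  pos 1: 10001 XOR 10111 = 00110
  pos 3: 11001 XOR 10111 = 01110
  pos 4: 11100 XOR 10111 = 01011
  pos 5: 10111 XOR 10111 = 00000
Remainder = 0000 (zero — the frame passes the CRC check).

0000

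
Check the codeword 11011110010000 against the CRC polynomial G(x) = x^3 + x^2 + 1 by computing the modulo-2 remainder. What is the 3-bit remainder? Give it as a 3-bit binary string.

000

Modulo-2 division of 11011110010000 by 1101:
  pos 0: 1101 XOR 1101 = 0000
  pos 4: 1110 XOR 1101 = 0011
  pos 6: 1101 XOR 1101 = 0000
Remainder = 000 (zero — the frame passes the CRC check).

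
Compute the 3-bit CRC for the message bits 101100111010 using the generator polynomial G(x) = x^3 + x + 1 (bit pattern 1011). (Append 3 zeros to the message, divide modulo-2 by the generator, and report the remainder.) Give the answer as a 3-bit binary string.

000

Append 3 zeros: 101100111010000. Divide by 1011 (XOR where the leading bit is 1):
  pos 0: 1011 XOR 1011 = 0000
  pos 6: 1110 XOR 1011 = 0101
  pos 7: 1011 XOR 1011 = 0000
Remainder (last 3 bits) = 000. This is the CRC / FCS.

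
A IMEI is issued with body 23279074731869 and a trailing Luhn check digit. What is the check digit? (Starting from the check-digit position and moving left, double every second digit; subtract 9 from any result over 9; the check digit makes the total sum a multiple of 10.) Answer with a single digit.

Partial digits right→left: 9 6 8 1 3 7 4 7 0 9 7 2 3 2
Double every second digit counting from the check-digit position (so the 1st, 3rd, 5th, ... of the partial from the right).
  doubled (with −9 where >9): 9 7 6 8 0 5 6 → sum 41
  kept as-is: 6 1 7 7 9 2 2 → sum 34
Total = 41 + 34 = 75.
Check digit = (10 − (75 mod 10)) mod 10 = 5.

5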